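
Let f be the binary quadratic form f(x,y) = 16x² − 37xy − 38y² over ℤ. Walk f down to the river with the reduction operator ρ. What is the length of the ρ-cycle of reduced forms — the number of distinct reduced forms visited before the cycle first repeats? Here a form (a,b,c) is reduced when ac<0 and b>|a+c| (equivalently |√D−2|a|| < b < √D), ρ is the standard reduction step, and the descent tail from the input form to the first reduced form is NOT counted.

D = 3801, ⌊√D⌋ = 61
descent: ρ → (-38,37,16)  [lands on river]
river: ρ → (16,59,-5)
river: ρ → (-5,61,4)
river: ρ → (4,59,-20)
river: ρ → (-20,61,1)
river: ρ → (1,61,-20)
river: ρ → (-20,59,4)
river: ρ → (4,61,-5)
river: ρ → (-5,59,16)
river: ρ → (16,37,-38)
river: ρ → (-38,39,15)
river: ρ → (15,51,-20)
river: ρ → (-20,29,37)
river: ρ → (37,45,-12)
river: ρ → (-12,51,25)
river: ρ → (25,49,-14)
river: ρ → (-14,35,46)
river: ρ → (46,57,-3)
river: ρ → (-3,57,46)
river: ρ → (46,35,-14)
river: ρ → (-14,49,25)
river: ρ → (25,51,-12)
river: ρ → (-12,45,37)
river: ρ → (37,29,-20)
river: ρ → (-20,51,15)
river: ρ → (15,39,-38)
ρ-cycle length = 26 (tail of 1 descent step not counted)

26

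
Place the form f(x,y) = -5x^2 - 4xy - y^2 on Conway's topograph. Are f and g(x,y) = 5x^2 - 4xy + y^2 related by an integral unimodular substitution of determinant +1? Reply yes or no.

D₁ = -4, D₂ = -4
f is negative-definite; reduce −f:
−f: flip: (5,4,1)→(1,-4,5)
−f: translate: b→0 (≡-4 mod 2), so (1,-4,5)→(1,0,1)
−f: reduced (well bottom): (1,0,1) with a≤c, −a<b≤a
flip sign back: reduced form of f is (-1,0,-1)
g: flip: (5,-4,1)→(1,4,5)
g: translate: b→0 (≡4 mod 2), so (1,4,5)→(1,0,1)
g: reduced (well bottom): (1,0,1) with a≤c, −a<b≤a
reduced forms (-1, 0, -1) vs (1, 0, 1) ⇒ inequivalent

no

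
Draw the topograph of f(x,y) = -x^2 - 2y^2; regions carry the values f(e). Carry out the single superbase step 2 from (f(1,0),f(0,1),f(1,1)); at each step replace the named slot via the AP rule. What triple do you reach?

start (-1,-2,-3) = (f(1,0),f(0,1),f(1,1))
replace slot 2: 2·((-1)+(-3)) − (-2) = -6 → (-1,-6,-3)

-1,-6,-3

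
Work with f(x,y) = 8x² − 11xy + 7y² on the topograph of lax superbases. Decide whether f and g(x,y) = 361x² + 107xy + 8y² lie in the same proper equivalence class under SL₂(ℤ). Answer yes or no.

D₁ = -103, D₂ = -103
f: translate: b→5 (≡-11 mod 16), so (8,-11,7)→(8,5,4)
f: flip: (8,5,4)→(4,-5,8)
f: translate: b→3 (≡-5 mod 8), so (4,-5,8)→(4,3,7)
f: reduced (well bottom): (4,3,7) with a≤c, −a<b≤a
g: flip: (361,107,8)→(8,-107,361)
g: translate: b→5 (≡-107 mod 16), so (8,-107,361)→(8,5,4)
g: flip: (8,5,4)→(4,-5,8)
g: translate: b→3 (≡-5 mod 8), so (4,-5,8)→(4,3,7)
g: reduced (well bottom): (4,3,7) with a≤c, −a<b≤a
reduced forms (4, 3, 7) vs (4, 3, 7) ⇒ equivalent

yes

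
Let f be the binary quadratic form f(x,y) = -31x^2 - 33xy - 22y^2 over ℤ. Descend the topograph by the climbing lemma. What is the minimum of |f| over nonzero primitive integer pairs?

translate: b→-29 (≡33 mod 62), so (31,33,22)→(31,-29,20)
flip: (31,-29,20)→(20,29,31)
translate: b→-11 (≡29 mod 40), so (20,29,31)→(20,-11,22)
reduced (well bottom): (20,-11,22) with a≤c, −a<b≤a
well minimum |f| = |-20| = 20 (negative-definite)

20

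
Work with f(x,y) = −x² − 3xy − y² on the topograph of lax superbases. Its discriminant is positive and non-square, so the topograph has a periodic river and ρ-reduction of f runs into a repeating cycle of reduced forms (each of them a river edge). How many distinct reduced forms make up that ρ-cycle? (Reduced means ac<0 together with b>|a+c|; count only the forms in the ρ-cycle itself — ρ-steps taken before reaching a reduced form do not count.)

D = 5, ⌊√D⌋ = 2
descent: ρ → (-1,1,1)  [lands on river]
river: ρ → (1,1,-1)
ρ-cycle length = 2 (tail of 1 descent step not counted)

2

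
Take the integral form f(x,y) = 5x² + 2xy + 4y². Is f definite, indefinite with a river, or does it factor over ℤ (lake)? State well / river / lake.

D = b²−4ac = 2² − 4·5·4 = -76
D < 0 ⇒ definite ⇒ every region one sign ⇒ single well

well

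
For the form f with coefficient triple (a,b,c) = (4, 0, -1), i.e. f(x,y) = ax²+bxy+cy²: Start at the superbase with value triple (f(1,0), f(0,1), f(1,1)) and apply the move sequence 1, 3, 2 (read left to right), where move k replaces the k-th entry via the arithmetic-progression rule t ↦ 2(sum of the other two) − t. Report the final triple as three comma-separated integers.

start (4,-1,3) = (f(1,0),f(0,1),f(1,1))
replace slot 1: 2·((-1)+3) − 4 = 0 → (0,-1,3)
replace slot 3: 2·(0+(-1)) − 3 = -5 → (0,-1,-5)
replace slot 2: 2·(0+(-5)) − (-1) = -9 → (0,-9,-5)

0,-9,-5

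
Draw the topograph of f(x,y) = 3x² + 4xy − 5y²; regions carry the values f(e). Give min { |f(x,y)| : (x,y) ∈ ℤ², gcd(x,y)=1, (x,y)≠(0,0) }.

river: ρ → (-5,6,2)
river: ρ → (2,6,-5)
river: ρ → (-5,4,3)
river: ρ → (3,8,-1)
river: ρ → (-1,8,3)
river: ρ → (3,4,-5)
closes: descent 0, river 6
min |a| on river = 1

1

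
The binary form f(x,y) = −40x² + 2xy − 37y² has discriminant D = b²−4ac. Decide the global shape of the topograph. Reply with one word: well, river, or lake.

D = b²−4ac = 2² − 4·(-40)·(-37) = -5916
D < 0 ⇒ definite ⇒ every region one sign ⇒ single well

well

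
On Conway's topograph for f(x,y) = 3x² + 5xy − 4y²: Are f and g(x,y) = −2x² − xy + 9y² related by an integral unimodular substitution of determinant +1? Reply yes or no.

D₁ = 73, D₂ = 73
river cycle of f (length 18): (-4, 3, 4), (4, 5, -3), (-3, 7, 2), (2, 5, -6), (-6, 7, 1), (1, 7, -6), (-6, 5, 2), (2, 7, -3), (-3, 5, 4), (4, 3, -4), … (8 more)
river cycle of g (length 18): (-2, 7, 3), (3, 5, -4), (-4, 3, 4), (4, 5, -3), (-3, 7, 2), (2, 5, -6), (-6, 7, 1), (1, 7, -6), (-6, 5, 2), (2, 7, -3), … (8 more)
cycles coincide ⇒ equivalent

yes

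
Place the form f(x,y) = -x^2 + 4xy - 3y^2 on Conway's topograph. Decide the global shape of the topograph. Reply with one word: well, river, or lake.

D = b²−4ac = 4² − 4·(-1)·(-3) = 4
D = 2² is a perfect square ⇒ form factors over ℤ ⇒ lakes

lake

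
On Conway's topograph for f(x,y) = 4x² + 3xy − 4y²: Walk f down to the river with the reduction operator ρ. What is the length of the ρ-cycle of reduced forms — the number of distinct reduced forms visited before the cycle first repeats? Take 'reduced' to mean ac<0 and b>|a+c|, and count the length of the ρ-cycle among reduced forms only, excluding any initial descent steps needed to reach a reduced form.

D = 73, ⌊√D⌋ = 8
river: ρ → (-4,5,3)
river: ρ → (3,7,-2)
river: ρ → (-2,5,6)
river: ρ → (6,7,-1)
river: ρ → (-1,7,6)
river: ρ → (6,5,-2)
river: ρ → (-2,7,3)
river: ρ → (3,5,-4)
river: ρ → (-4,3,4)
river: ρ → (4,5,-3)
river: ρ → (-3,7,2)
river: ρ → (2,5,-6)
river: ρ → (-6,7,1)
river: ρ → (1,7,-6)
river: ρ → (-6,5,2)
river: ρ → (2,7,-3)
river: ρ → (-3,5,4)
river: ρ → (4,3,-4)
ρ-cycle length = 18 (tail of 0 descent steps not counted)

18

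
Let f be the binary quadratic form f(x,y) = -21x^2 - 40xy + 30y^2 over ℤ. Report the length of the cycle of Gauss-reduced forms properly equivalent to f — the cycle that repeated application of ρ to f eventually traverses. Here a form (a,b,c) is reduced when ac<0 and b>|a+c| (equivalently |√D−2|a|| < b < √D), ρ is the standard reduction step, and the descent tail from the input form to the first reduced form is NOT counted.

D = 4120, ⌊√D⌋ = 64
descent: ρ → (30,40,-21)  [lands on river]
river: ρ → (-21,44,26)
river: ρ → (26,60,-5)
river: ρ → (-5,60,26)
river: ρ → (26,44,-21)
river: ρ → (-21,40,30)
river: ρ → (30,20,-31)
river: ρ → (-31,42,19)
river: ρ → (19,34,-39)
river: ρ → (-39,44,14)
river: ρ → (14,40,-45)
river: ρ → (-45,50,9)
river: ρ → (9,58,-21)
river: ρ → (-21,26,41)
river: ρ → (41,56,-6)
river: ρ → (-6,64,1)
river: ρ → (1,64,-6)
river: ρ → (-6,56,41)
river: ρ → (41,26,-21)
river: ρ → (-21,58,9)
river: ρ → (9,50,-45)
river: ρ → (-45,40,14)
river: ρ → (14,44,-39)
river: ρ → (-39,34,19)
river: ρ → (19,42,-31)
river: ρ → (-31,20,30)
ρ-cycle length = 26 (tail of 1 descent step not counted)

26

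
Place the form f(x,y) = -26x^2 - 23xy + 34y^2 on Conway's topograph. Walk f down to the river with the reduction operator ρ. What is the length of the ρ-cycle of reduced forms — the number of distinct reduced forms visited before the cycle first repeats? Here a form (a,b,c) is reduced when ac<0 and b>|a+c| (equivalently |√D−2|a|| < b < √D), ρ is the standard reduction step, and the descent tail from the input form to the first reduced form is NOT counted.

D = 4065, ⌊√D⌋ = 63
descent: ρ → (34,23,-26)  [lands on river]
river: ρ → (-26,29,31)
river: ρ → (31,33,-24)
river: ρ → (-24,63,1)
river: ρ → (1,63,-24)
river: ρ → (-24,33,31)
river: ρ → (31,29,-26)
river: ρ → (-26,23,34)
river: ρ → (34,45,-15)
river: ρ → (-15,45,34)
ρ-cycle length = 10 (tail of 1 descent step not counted)

10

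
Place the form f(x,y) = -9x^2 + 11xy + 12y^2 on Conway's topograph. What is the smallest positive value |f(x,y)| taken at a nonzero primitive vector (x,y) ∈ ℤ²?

river: ρ → (12,13,-8)
river: ρ → (-8,19,6)
river: ρ → (6,17,-11)
river: ρ → (-11,5,12)
river: ρ → (12,19,-4)
river: ρ → (-4,21,7)
river: ρ → (7,21,-4)
river: ρ → (-4,19,12)
river: ρ → (12,5,-11)
river: ρ → (-11,17,6)
river: ρ → (6,19,-8)
river: ρ → (-8,13,12)
river: ρ → (12,11,-9)
river: ρ → (-9,7,14)
river: ρ → (14,21,-2)
river: ρ → (-2,23,3)
river: ρ → (3,19,-16)
river: ρ → (-16,13,6)
river: ρ → (6,23,-1)
river: ρ → (-1,23,6)
river: ρ → (6,13,-16)
river: ρ → (-16,19,3)
river: ρ → (3,23,-2)
river: ρ → (-2,21,14)
river: ρ → (14,7,-9)
river: ρ → (-9,11,12)
closes: descent 0, river 26
min |a| on river = 1

1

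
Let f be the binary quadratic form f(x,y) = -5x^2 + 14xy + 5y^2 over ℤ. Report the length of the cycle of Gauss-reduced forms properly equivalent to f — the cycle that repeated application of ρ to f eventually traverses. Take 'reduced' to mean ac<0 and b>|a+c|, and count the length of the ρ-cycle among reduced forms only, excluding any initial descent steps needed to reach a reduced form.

D = 296, ⌊√D⌋ = 17
river: ρ → (5,16,-2)
river: ρ → (-2,16,5)
river: ρ → (5,14,-5)
river: ρ → (-5,16,2)
river: ρ → (2,16,-5)
river: ρ → (-5,14,5)
ρ-cycle length = 6 (tail of 0 descent steps not counted)

6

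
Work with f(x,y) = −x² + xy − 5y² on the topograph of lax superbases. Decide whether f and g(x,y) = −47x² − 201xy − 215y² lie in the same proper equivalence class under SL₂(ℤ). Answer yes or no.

D₁ = -19, D₂ = -19
f is negative-definite; reduce −f:
−f: translate: b→1 (≡-1 mod 2), so (1,-1,5)→(1,1,5)
−f: reduced (well bottom): (1,1,5) with a≤c, −a<b≤a
flip sign back: reduced form of f is (-1,-1,-5)
g is negative-definite; reduce −g:
−g: translate: b→13 (≡201 mod 94), so (47,201,215)→(47,13,1)
−g: flip: (47,13,1)→(1,-13,47)
−g: translate: b→1 (≡-13 mod 2), so (1,-13,47)→(1,1,5)
−g: reduced (well bottom): (1,1,5) with a≤c, −a<b≤a
flip sign back: reduced form of g is (-1,-1,-5)
reduced forms (-1, -1, -5) vs (-1, -1, -5) ⇒ equivalent

yes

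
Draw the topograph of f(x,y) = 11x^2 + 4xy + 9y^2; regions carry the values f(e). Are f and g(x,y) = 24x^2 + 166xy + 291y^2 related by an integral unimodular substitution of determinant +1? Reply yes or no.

D₁ = -380, D₂ = -380
f: flip: (11,4,9)→(9,-4,11)
f: reduced (well bottom): (9,-4,11) with a≤c, −a<b≤a
g: translate: b→22 (≡166 mod 48), so (24,166,291)→(24,22,9)
g: flip: (24,22,9)→(9,-22,24)
g: translate: b→-4 (≡-22 mod 18), so (9,-22,24)→(9,-4,11)
g: reduced (well bottom): (9,-4,11) with a≤c, −a<b≤a
reduced forms (9, -4, 11) vs (9, -4, 11) ⇒ equivalent

yes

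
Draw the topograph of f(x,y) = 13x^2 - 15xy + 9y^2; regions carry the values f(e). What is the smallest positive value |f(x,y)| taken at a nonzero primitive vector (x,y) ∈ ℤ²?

translate: b→11 (≡-15 mod 26), so (13,-15,9)→(13,11,7)
flip: (13,11,7)→(7,-11,13)
translate: b→3 (≡-11 mod 14), so (7,-11,13)→(7,3,9)
reduced (well bottom): (7,3,9) with a≤c, −a<b≤a
well minimum = a = 7

7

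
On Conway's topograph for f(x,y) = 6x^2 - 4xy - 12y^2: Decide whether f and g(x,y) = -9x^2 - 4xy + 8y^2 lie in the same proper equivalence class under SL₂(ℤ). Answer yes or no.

D₁ = 304, D₂ = 304
river cycle of f (length 6): (6, 8, -10), (-10, 12, 4), (4, 12, -10), (-10, 8, 6), (6, 16, -2), (-2, 16, 6)
river cycle of g (length 12): (8, 4, -9), (-9, 14, 3), (3, 16, -4), (-4, 16, 3), (3, 14, -9), (-9, 4, 8), (8, 12, -5), (-5, 8, 12), (12, 16, -1), (-1, 16, 12), … (2 more)
cycles differ ⇒ inequivalent

no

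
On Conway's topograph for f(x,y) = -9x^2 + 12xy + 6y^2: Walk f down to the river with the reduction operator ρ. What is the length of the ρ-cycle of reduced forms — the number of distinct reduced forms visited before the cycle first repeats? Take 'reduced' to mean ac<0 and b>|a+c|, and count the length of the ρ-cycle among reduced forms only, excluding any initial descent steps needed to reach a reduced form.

D = 360, ⌊√D⌋ = 18
river: ρ → (6,12,-9)
river: ρ → (-9,6,9)
river: ρ → (9,12,-6)
river: ρ → (-6,12,9)
river: ρ → (9,6,-9)
river: ρ → (-9,12,6)
ρ-cycle length = 6 (tail of 0 descent steps not counted)

6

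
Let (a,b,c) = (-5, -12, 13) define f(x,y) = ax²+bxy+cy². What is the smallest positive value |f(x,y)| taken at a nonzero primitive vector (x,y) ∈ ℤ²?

descent: ρ → (13,12,-5)  [lands on river]
river: ρ → (-5,18,4)
river: ρ → (4,14,-13)
river: ρ → (-13,12,5)
river: ρ → (5,18,-4)
river: ρ → (-4,14,13)
closes: descent 1, river 6
min |a| on river = 4

4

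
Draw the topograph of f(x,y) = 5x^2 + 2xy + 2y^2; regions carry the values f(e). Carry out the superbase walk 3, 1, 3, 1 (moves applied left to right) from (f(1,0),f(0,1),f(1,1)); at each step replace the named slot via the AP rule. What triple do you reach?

start (5,2,9) = (f(1,0),f(0,1),f(1,1))
replace slot 3: 2·(5+2) − 9 = 5 → (5,2,5)
replace slot 1: 2·(2+5) − 5 = 9 → (9,2,5)
replace slot 3: 2·(9+2) − 5 = 17 → (9,2,17)
replace slot 1: 2·(2+17) − 9 = 29 → (29,2,17)

29,2,17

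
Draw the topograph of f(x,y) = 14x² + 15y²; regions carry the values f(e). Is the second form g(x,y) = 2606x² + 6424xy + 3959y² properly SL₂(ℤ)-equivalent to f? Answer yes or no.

D₁ = -840, D₂ = -840
f: reduced (well bottom): (14,0,15) with a≤c, −a<b≤a
g: translate: b→1212 (≡6424 mod 5212), so (2606,6424,3959)→(2606,1212,141)
g: flip: (2606,1212,141)→(141,-1212,2606)
g: translate: b→-84 (≡-1212 mod 282), so (141,-1212,2606)→(141,-84,14)
g: flip: (141,-84,14)→(14,84,141)
g: translate: b→0 (≡84 mod 28), so (14,84,141)→(14,0,15)
g: reduced (well bottom): (14,0,15) with a≤c, −a<b≤a
reduced forms (14, 0, 15) vs (14, 0, 15) ⇒ equivalent

yes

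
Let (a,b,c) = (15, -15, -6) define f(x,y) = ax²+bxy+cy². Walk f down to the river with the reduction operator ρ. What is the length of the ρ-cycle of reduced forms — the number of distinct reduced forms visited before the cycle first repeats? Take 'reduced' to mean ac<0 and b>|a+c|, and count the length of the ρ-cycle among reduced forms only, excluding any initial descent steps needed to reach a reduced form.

D = 585, ⌊√D⌋ = 24
descent: ρ → (-6,15,15)  [lands on river]
river: ρ → (15,15,-6)
river: ρ → (-6,21,6)
river: ρ → (6,15,-15)
river: ρ → (-15,15,6)
river: ρ → (6,21,-6)
ρ-cycle length = 6 (tail of 1 descent step not counted)

6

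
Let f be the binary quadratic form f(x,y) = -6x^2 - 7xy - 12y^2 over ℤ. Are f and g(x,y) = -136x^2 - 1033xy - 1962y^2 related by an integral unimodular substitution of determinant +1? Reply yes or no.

D₁ = -239, D₂ = -239
f is negative-definite; reduce −f:
−f: translate: b→-5 (≡7 mod 12), so (6,7,12)→(6,-5,11)
−f: reduced (well bottom): (6,-5,11) with a≤c, −a<b≤a
flip sign back: reduced form of f is (-6,5,-11)
g is negative-definite; reduce −g:
−g: translate: b→-55 (≡1033 mod 272), so (136,1033,1962)→(136,-55,6)
−g: flip: (136,-55,6)→(6,55,136)
−g: translate: b→-5 (≡55 mod 12), so (6,55,136)→(6,-5,11)
−g: reduced (well bottom): (6,-5,11) with a≤c, −a<b≤a
flip sign back: reduced form of g is (-6,5,-11)
reduced forms (-6, 5, -11) vs (-6, 5, -11) ⇒ equivalent

yes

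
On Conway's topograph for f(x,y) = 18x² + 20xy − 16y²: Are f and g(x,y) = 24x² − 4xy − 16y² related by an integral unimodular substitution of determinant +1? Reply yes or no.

D₁ = 1552, D₂ = 1552
river cycle of f (length 22): (-16, 12, 22), (22, 32, -6), (-6, 28, 32), (32, 36, -2), (-2, 36, 32), (32, 28, -6), (-6, 32, 22), (22, 12, -16), (-16, 20, 18), (18, 16, -18), … (12 more)
river cycle of g (length 18): (-16, 36, 4), (4, 36, -16), (-16, 28, 12), (12, 20, -24), (-24, 28, 8), (8, 36, -8), (-8, 28, 24), (24, 20, -12), (-12, 28, 16), (16, 36, -4), … (8 more)
cycles differ ⇒ inequivalent

no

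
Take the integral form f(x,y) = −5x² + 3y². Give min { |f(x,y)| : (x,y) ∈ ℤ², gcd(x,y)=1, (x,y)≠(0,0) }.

descent: ρ → (3,6,-2)  [lands on river]
river: ρ → (-2,6,3)
closes: descent 1, river 2
min |a| on river = 2

2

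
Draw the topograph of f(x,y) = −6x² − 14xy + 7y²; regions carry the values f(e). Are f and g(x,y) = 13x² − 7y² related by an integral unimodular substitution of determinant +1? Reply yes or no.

D₁ = 364, D₂ = 364
river cycle of f (length 8): (7, 14, -6), (-6, 10, 11), (11, 12, -5), (-5, 18, 2), (2, 18, -5), (-5, 12, 11), (11, 10, -6), (-6, 14, 7)
river cycle of g (length 8): (-7, 14, 6), (6, 10, -11), (-11, 12, 5), (5, 18, -2), (-2, 18, 5), (5, 12, -11), (-11, 10, 6), (6, 14, -7)
cycles differ ⇒ inequivalent

no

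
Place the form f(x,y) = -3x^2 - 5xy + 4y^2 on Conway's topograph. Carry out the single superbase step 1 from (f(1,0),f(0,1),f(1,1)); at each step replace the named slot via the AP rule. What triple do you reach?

start (-3,4,-4) = (f(1,0),f(0,1),f(1,1))
replace slot 1: 2·(4+(-4)) − (-3) = 3 → (3,4,-4)

3,4,-4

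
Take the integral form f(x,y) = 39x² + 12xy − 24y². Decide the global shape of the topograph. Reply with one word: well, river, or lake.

D = b²−4ac = 12² − 4·39·(-24) = 3888
D > 0 non-square ⇒ indefinite ⇒ periodic river

river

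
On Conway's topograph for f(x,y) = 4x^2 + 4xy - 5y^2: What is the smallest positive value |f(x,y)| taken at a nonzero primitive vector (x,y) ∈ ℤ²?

river: ρ → (-5,6,3)
river: ρ → (3,6,-5)
river: ρ → (-5,4,4)
river: ρ → (4,4,-5)
closes: descent 0, river 4
min |a| on river = 3

3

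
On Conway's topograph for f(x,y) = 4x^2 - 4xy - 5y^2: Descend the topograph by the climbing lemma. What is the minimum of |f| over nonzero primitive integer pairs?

descent: ρ → (-5,4,4)  [lands on river]
river: ρ → (4,4,-5)
river: ρ → (-5,6,3)
river: ρ → (3,6,-5)
closes: descent 1, river 4
min |a| on river = 3

3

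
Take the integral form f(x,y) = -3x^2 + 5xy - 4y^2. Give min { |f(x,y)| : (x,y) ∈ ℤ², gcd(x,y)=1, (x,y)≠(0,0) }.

translate: b→1 (≡-5 mod 6), so (3,-5,4)→(3,1,2)
flip: (3,1,2)→(2,-1,3)
reduced (well bottom): (2,-1,3) with a≤c, −a<b≤a
well minimum |f| = |-2| = 2 (negative-definite)

2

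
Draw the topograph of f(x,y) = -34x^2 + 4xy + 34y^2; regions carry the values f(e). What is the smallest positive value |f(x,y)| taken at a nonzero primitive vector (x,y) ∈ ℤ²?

river: ρ → (34,64,-4)
river: ρ → (-4,64,34)
river: ρ → (34,4,-34)
river: ρ → (-34,64,4)
river: ρ → (4,64,-34)
river: ρ → (-34,4,34)
closes: descent 0, river 6
min |a| on river = 4

4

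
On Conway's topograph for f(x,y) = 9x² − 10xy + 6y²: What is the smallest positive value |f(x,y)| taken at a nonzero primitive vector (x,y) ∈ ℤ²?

translate: b→8 (≡-10 mod 18), so (9,-10,6)→(9,8,5)
flip: (9,8,5)→(5,-8,9)
translate: b→2 (≡-8 mod 10), so (5,-8,9)→(5,2,6)
reduced (well bottom): (5,2,6) with a≤c, −a<b≤a
well minimum = a = 5

5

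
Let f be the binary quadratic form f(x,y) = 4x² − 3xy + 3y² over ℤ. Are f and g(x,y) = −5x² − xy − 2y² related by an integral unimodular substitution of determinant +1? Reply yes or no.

D₁ = -39, D₂ = -39
f: flip: (4,-3,3)→(3,3,4)
f: reduced (well bottom): (3,3,4) with a≤c, −a<b≤a
g is negative-definite; reduce −g:
−g: flip: (5,1,2)→(2,-1,5)
−g: reduced (well bottom): (2,-1,5) with a≤c, −a<b≤a
flip sign back: reduced form of g is (-2,1,-5)
reduced forms (3, 3, 4) vs (-2, 1, -5) ⇒ inequivalent

no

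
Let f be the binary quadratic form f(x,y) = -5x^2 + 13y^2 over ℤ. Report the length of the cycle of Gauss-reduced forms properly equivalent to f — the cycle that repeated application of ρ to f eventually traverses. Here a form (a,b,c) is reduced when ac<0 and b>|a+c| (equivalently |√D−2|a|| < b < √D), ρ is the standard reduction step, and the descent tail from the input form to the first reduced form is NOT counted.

D = 260, ⌊√D⌋ = 16
descent: ρ → (13,0,-5)
descent: ρ → (-5,10,8)  [lands on river]
river: ρ → (8,6,-7)
river: ρ → (-7,8,7)
river: ρ → (7,6,-8)
river: ρ → (-8,10,5)
river: ρ → (5,10,-8)
river: ρ → (-8,6,7)
river: ρ → (7,8,-7)
river: ρ → (-7,6,8)
river: ρ → (8,10,-5)
ρ-cycle length = 10 (tail of 2 descent steps not counted)

10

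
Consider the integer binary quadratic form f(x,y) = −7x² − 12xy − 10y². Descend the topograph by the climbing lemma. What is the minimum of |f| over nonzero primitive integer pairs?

translate: b→-2 (≡12 mod 14), so (7,12,10)→(7,-2,5)
flip: (7,-2,5)→(5,2,7)
reduced (well bottom): (5,2,7) with a≤c, −a<b≤a
well minimum |f| = |-5| = 5 (negative-definite)

5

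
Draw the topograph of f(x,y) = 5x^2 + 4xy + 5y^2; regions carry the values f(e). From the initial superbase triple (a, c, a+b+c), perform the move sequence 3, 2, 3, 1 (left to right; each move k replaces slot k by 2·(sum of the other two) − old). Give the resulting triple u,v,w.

start (5,5,14) = (f(1,0),f(0,1),f(1,1))
replace slot 3: 2·(5+5) − 14 = 6 → (5,5,6)
replace slot 2: 2·(5+6) − 5 = 17 → (5,17,6)
replace slot 3: 2·(5+17) − 6 = 38 → (5,17,38)
replace slot 1: 2·(17+38) − 5 = 105 → (105,17,38)

105,17,38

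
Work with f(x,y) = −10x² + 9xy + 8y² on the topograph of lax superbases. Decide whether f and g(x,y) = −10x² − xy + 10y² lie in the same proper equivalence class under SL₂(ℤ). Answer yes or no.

D₁ = 401, D₂ = 401
river cycle of f (length 10): (8, 7, -11), (-11, 15, 4), (4, 17, -7), (-7, 11, 10), (10, 9, -8), (-8, 7, 11), (11, 15, -4), (-4, 17, 7), (7, 11, -10), (-10, 9, 8)
river cycle of g (length 6): (10, 1, -10), (-10, 19, 1), (1, 19, -10), (-10, 1, 10), (10, 19, -1), (-1, 19, 10)
cycles differ ⇒ inequivalent

no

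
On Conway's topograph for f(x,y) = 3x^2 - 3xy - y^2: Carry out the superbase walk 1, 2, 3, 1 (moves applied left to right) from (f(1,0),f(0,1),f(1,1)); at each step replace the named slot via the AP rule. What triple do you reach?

start (3,-1,-1) = (f(1,0),f(0,1),f(1,1))
replace slot 1: 2·((-1)+(-1)) − 3 = -7 → (-7,-1,-1)
replace slot 2: 2·((-7)+(-1)) − (-1) = -15 → (-7,-15,-1)
replace slot 3: 2·((-7)+(-15)) − (-1) = -43 → (-7,-15,-43)
replace slot 1: 2·((-15)+(-43)) − (-7) = -109 → (-109,-15,-43)

-109,-15,-43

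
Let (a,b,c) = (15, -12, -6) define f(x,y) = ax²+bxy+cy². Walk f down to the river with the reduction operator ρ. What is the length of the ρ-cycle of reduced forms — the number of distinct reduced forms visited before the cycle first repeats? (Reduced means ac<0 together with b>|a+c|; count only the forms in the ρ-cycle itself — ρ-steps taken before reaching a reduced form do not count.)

D = 504, ⌊√D⌋ = 22
descent: ρ → (-6,12,15)  [lands on river]
river: ρ → (15,18,-3)
river: ρ → (-3,18,15)
river: ρ → (15,12,-6)
ρ-cycle length = 4 (tail of 1 descent step not counted)

4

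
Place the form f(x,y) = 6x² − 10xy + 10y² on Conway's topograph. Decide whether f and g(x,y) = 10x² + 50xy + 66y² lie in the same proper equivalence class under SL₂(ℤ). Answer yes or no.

D₁ = -140, D₂ = -140
f: translate: b→2 (≡-10 mod 12), so (6,-10,10)→(6,2,6)
f: reduced (well bottom): (6,2,6) with a≤c, −a<b≤a
g: translate: b→10 (≡50 mod 20), so (10,50,66)→(10,10,6)
g: flip: (10,10,6)→(6,-10,10)
g: translate: b→2 (≡-10 mod 12), so (6,-10,10)→(6,2,6)
g: reduced (well bottom): (6,2,6) with a≤c, −a<b≤a
reduced forms (6, 2, 6) vs (6, 2, 6) ⇒ equivalent

yes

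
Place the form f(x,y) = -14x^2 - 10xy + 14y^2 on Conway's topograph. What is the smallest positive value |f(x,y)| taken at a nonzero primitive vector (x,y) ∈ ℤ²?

descent: ρ → (14,10,-14)  [lands on river]
river: ρ → (-14,18,10)
river: ρ → (10,22,-10)
river: ρ → (-10,18,14)
closes: descent 1, river 4
min |a| on river = 10

10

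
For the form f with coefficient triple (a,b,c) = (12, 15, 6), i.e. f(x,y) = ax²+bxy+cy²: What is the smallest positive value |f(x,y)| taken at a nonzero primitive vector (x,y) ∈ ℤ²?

translate: b→-9 (≡15 mod 24), so (12,15,6)→(12,-9,3)
flip: (12,-9,3)→(3,9,12)
translate: b→3 (≡9 mod 6), so (3,9,12)→(3,3,6)
reduced (well bottom): (3,3,6) with a≤c, −a<b≤a
well minimum = a = 3

3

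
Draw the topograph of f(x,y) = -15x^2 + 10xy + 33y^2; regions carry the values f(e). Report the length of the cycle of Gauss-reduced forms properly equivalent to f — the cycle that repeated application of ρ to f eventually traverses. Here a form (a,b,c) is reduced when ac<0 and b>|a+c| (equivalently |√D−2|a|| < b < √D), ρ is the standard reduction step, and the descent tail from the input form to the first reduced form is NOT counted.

D = 2080, ⌊√D⌋ = 45
descent: ρ → (33,-10,-15)
descent: ρ → (-15,40,8)  [lands on river]
river: ρ → (8,40,-15)
river: ρ → (-15,20,28)
river: ρ → (28,36,-7)
river: ρ → (-7,34,33)
river: ρ → (33,32,-8)
river: ρ → (-8,32,33)
river: ρ → (33,34,-7)
river: ρ → (-7,36,28)
river: ρ → (28,20,-15)
ρ-cycle length = 10 (tail of 2 descent steps not counted)

10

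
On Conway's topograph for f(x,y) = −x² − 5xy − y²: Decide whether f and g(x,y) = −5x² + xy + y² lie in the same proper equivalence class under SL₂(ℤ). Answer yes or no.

D₁ = 21, D₂ = 21
river cycle of f (length 2): (-1, 3, 3), (3, 3, -1)
river cycle of g (length 2): (1, 3, -3), (-3, 3, 1)
cycles differ ⇒ inequivalent

no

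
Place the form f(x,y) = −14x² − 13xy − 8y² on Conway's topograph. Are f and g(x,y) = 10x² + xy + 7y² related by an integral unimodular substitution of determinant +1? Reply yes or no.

D₁ = -279, D₂ = -279
f is negative-definite; reduce −f:
−f: flip: (14,13,8)→(8,-13,14)
−f: translate: b→3 (≡-13 mod 16), so (8,-13,14)→(8,3,9)
−f: reduced (well bottom): (8,3,9) with a≤c, −a<b≤a
flip sign back: reduced form of f is (-8,-3,-9)
g: flip: (10,1,7)→(7,-1,10)
g: reduced (well bottom): (7,-1,10) with a≤c, −a<b≤a
reduced forms (-8, -3, -9) vs (7, -1, 10) ⇒ inequivalent

no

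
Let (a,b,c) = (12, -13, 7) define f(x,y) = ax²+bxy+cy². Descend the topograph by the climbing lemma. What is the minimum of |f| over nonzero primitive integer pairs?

translate: b→11 (≡-13 mod 24), so (12,-13,7)→(12,11,6)
flip: (12,11,6)→(6,-11,12)
translate: b→1 (≡-11 mod 12), so (6,-11,12)→(6,1,7)
reduced (well bottom): (6,1,7) with a≤c, −a<b≤a
well minimum = a = 6

6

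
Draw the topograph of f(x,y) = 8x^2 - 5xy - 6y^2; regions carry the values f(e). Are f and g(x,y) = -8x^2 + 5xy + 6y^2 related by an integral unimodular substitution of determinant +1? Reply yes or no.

D₁ = 217, D₂ = 217
river cycle of f (length 16): (-6, 5, 8), (8, 11, -3), (-3, 13, 4), (4, 11, -6), (-6, 13, 2), (2, 11, -12), (-12, 13, 1), (1, 13, -12), (-12, 11, 2), (2, 13, -6), … (6 more)
river cycle of g (length 16): (6, 7, -7), (-7, 7, 6), (6, 5, -8), (-8, 11, 3), (3, 13, -4), (-4, 11, 6), (6, 13, -2), (-2, 11, 12), (12, 13, -1), (-1, 13, 12), … (6 more)
cycles differ ⇒ inequivalent

no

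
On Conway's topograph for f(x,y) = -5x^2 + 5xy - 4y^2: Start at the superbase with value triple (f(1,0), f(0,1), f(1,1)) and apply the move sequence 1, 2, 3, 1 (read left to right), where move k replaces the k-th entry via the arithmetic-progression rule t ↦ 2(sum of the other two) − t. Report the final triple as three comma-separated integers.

start (-5,-4,-4) = (f(1,0),f(0,1),f(1,1))
replace slot 1: 2·((-4)+(-4)) − (-5) = -11 → (-11,-4,-4)
replace slot 2: 2·((-11)+(-4)) − (-4) = -26 → (-11,-26,-4)
replace slot 3: 2·((-11)+(-26)) − (-4) = -70 → (-11,-26,-70)
replace slot 1: 2·((-26)+(-70)) − (-11) = -181 → (-181,-26,-70)

-181,-26,-70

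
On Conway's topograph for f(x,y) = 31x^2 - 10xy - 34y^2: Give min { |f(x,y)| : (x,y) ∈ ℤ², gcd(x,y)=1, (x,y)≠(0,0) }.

descent: ρ → (-34,10,31)  [lands on river]
river: ρ → (31,52,-13)
river: ρ → (-13,52,31)
river: ρ → (31,10,-34)
river: ρ → (-34,58,7)
river: ρ → (7,54,-50)
river: ρ → (-50,46,11)
river: ρ → (11,64,-5)
river: ρ → (-5,56,59)
river: ρ → (59,62,-2)
river: ρ → (-2,62,59)
river: ρ → (59,56,-5)
river: ρ → (-5,64,11)
river: ρ → (11,46,-50)
river: ρ → (-50,54,7)
river: ρ → (7,58,-34)
closes: descent 1, river 16
min |a| on river = 2

2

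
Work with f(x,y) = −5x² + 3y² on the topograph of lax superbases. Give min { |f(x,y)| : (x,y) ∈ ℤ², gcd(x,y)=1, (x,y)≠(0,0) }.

descent: ρ → (3,6,-2)  [lands on river]
river: ρ → (-2,6,3)
closes: descent 1, river 2
min |a| on river = 2

2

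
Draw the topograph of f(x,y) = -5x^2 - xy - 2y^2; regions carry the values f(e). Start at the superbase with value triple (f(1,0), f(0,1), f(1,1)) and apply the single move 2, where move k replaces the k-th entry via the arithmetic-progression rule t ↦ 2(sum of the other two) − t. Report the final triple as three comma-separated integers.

start (-5,-2,-8) = (f(1,0),f(0,1),f(1,1))
replace slot 2: 2·((-5)+(-8)) − (-2) = -24 → (-5,-24,-8)

-5,-24,-8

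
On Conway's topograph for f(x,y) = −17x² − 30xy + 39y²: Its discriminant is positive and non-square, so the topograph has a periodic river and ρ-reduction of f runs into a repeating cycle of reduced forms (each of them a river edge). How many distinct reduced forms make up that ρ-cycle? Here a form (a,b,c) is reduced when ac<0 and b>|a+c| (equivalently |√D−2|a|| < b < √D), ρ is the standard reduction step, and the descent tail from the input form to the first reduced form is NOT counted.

D = 3552, ⌊√D⌋ = 59
descent: ρ → (39,30,-17)  [lands on river]
river: ρ → (-17,38,31)
river: ρ → (31,24,-24)
river: ρ → (-24,24,31)
river: ρ → (31,38,-17)
river: ρ → (-17,30,39)
river: ρ → (39,48,-8)
river: ρ → (-8,48,39)
ρ-cycle length = 8 (tail of 1 descent step not counted)

8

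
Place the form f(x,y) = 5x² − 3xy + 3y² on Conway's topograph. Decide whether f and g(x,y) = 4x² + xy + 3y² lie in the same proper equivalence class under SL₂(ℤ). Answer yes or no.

D₁ = -51, D₂ = -47
discriminants differ ⇒ not SL₂(ℤ)-equivalent

no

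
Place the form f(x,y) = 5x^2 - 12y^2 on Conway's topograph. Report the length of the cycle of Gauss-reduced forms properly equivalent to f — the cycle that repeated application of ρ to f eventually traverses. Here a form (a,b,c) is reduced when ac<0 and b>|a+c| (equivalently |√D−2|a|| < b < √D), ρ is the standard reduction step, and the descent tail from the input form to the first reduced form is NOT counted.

D = 240, ⌊√D⌋ = 15
descent: ρ → (-12,0,5)
descent: ρ → (5,10,-7)  [lands on river]
river: ρ → (-7,4,8)
river: ρ → (8,12,-3)
river: ρ → (-3,12,8)
river: ρ → (8,4,-7)
river: ρ → (-7,10,5)
ρ-cycle length = 6 (tail of 2 descent steps not counted)

6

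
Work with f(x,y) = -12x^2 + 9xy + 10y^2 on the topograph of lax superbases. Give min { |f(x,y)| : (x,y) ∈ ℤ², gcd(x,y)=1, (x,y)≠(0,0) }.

river: ρ → (10,11,-11)
river: ρ → (-11,11,10)
river: ρ → (10,9,-12)
river: ρ → (-12,15,7)
river: ρ → (7,13,-14)
river: ρ → (-14,15,6)
river: ρ → (6,21,-5)
river: ρ → (-5,19,10)
river: ρ → (10,21,-3)
river: ρ → (-3,21,10)
river: ρ → (10,19,-5)
river: ρ → (-5,21,6)
river: ρ → (6,15,-14)
river: ρ → (-14,13,7)
river: ρ → (7,15,-12)
river: ρ → (-12,9,10)
closes: descent 0, river 16
min |a| on river = 3

3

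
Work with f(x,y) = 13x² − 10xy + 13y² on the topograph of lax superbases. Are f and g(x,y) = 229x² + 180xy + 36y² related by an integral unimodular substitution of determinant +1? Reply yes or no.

D₁ = -576, D₂ = -576
f: flip: (13,-10,13)→(13,10,13)
f: reduced (well bottom): (13,10,13) with a≤c, −a<b≤a
g: flip: (229,180,36)→(36,-180,229)
g: translate: b→36 (≡-180 mod 72), so (36,-180,229)→(36,36,13)
g: flip: (36,36,13)→(13,-36,36)
g: translate: b→-10 (≡-36 mod 26), so (13,-36,36)→(13,-10,13)
g: flip: (13,-10,13)→(13,10,13)
g: reduced (well bottom): (13,10,13) with a≤c, −a<b≤a
reduced forms (13, 10, 13) vs (13, 10, 13) ⇒ equivalent

yes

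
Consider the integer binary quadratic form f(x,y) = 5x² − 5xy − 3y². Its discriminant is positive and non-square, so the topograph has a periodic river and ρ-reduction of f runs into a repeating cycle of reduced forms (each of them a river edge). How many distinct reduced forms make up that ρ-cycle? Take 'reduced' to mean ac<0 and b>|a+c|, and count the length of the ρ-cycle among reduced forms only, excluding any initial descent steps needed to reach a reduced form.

D = 85, ⌊√D⌋ = 9
descent: ρ → (-3,5,5)  [lands on river]
river: ρ → (5,5,-3)
river: ρ → (-3,7,3)
river: ρ → (3,5,-5)
river: ρ → (-5,5,3)
river: ρ → (3,7,-3)
ρ-cycle length = 6 (tail of 1 descent step not counted)

6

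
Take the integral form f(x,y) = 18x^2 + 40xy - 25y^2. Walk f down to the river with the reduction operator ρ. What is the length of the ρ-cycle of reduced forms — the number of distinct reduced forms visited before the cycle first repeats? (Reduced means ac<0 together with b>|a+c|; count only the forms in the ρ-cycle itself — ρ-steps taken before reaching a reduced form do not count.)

D = 3400, ⌊√D⌋ = 58
river: ρ → (-25,10,33)
river: ρ → (33,56,-2)
river: ρ → (-2,56,33)
river: ρ → (33,10,-25)
river: ρ → (-25,40,18)
river: ρ → (18,32,-33)
river: ρ → (-33,34,17)
river: ρ → (17,34,-33)
river: ρ → (-33,32,18)
river: ρ → (18,40,-25)
ρ-cycle length = 10 (tail of 0 descent steps not counted)

10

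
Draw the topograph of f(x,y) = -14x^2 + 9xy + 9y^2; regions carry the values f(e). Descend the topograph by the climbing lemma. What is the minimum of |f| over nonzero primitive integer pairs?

river: ρ → (9,9,-14)
river: ρ → (-14,19,4)
river: ρ → (4,21,-9)
river: ρ → (-9,15,10)
river: ρ → (10,5,-14)
river: ρ → (-14,23,1)
river: ρ → (1,23,-14)
river: ρ → (-14,5,10)
river: ρ → (10,15,-9)
river: ρ → (-9,21,4)
river: ρ → (4,19,-14)
river: ρ → (-14,9,9)
closes: descent 0, river 12
min |a| on river = 1

1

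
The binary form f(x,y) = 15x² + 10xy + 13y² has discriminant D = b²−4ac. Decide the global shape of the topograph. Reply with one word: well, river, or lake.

D = b²−4ac = 10² − 4·15·13 = -680
D < 0 ⇒ definite ⇒ every region one sign ⇒ single well

well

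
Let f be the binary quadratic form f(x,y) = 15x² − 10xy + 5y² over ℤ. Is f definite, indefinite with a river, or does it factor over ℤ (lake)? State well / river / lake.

D = b²−4ac = (-10)² − 4·15·5 = -200
D < 0 ⇒ definite ⇒ every region one sign ⇒ single well

well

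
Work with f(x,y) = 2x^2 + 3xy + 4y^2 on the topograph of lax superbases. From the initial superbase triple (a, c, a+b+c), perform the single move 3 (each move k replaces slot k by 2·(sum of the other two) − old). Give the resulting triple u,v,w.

start (2,4,9) = (f(1,0),f(0,1),f(1,1))
replace slot 3: 2·(2+4) − 9 = 3 → (2,4,3)

2,4,3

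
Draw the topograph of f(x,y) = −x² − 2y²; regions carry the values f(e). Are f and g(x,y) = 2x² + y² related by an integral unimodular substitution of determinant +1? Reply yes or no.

D₁ = -8, D₂ = -8
f is negative-definite; reduce −f:
−f: reduced (well bottom): (1,0,2) with a≤c, −a<b≤a
flip sign back: reduced form of f is (-1,0,-2)
g: flip: (2,0,1)→(1,0,2)
g: reduced (well bottom): (1,0,2) with a≤c, −a<b≤a
reduced forms (-1, 0, -2) vs (1, 0, 2) ⇒ inequivalent

no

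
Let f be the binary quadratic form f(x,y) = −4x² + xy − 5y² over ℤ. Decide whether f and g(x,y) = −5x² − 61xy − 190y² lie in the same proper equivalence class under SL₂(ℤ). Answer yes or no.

D₁ = -79, D₂ = -79
f is negative-definite; reduce −f:
−f: reduced (well bottom): (4,-1,5) with a≤c, −a<b≤a
flip sign back: reduced form of f is (-4,1,-5)
g is negative-definite; reduce −g:
−g: translate: b→1 (≡61 mod 10), so (5,61,190)→(5,1,4)
−g: flip: (5,1,4)→(4,-1,5)
−g: reduced (well bottom): (4,-1,5) with a≤c, −a<b≤a
flip sign back: reduced form of g is (-4,1,-5)
reduced forms (-4, 1, -5) vs (-4, 1, -5) ⇒ equivalent

yes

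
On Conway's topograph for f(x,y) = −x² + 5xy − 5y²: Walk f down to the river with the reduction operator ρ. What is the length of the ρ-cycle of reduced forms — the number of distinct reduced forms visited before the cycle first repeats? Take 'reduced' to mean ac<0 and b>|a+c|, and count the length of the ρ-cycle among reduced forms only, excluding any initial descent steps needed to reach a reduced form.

D = 5, ⌊√D⌋ = 2
descent: ρ → (-5,5,-1)
descent: ρ → (-1,1,1)  [lands on river]
river: ρ → (1,1,-1)
ρ-cycle length = 2 (tail of 2 descent steps not counted)

2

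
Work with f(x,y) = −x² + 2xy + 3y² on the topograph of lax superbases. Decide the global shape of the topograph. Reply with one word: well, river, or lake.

D = b²−4ac = 2² − 4·(-1)·3 = 16
D = 4² is a perfect square ⇒ form factors over ℤ ⇒ lakes

lake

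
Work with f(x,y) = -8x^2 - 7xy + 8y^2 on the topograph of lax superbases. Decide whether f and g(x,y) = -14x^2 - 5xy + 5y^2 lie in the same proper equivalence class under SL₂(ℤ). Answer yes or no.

D₁ = 305, D₂ = 305
river cycle of f (length 8): (8, 7, -8), (-8, 9, 7), (7, 5, -10), (-10, 15, 2), (2, 17, -2), (-2, 15, 10), (10, 5, -7), (-7, 9, 8)
river cycle of g (length 4): (5, 15, -4), (-4, 17, 1), (1, 17, -4), (-4, 15, 5)
cycles differ ⇒ inequivalent

no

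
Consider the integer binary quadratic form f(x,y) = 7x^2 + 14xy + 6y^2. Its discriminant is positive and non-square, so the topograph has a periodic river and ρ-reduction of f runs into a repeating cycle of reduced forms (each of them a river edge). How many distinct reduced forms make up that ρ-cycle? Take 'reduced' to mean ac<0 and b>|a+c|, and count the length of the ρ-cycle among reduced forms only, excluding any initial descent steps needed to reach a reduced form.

D = 28, ⌊√D⌋ = 5
descent: ρ → (6,-2,-1)
descent: ρ → (-1,4,3)  [lands on river]
river: ρ → (3,2,-2)
river: ρ → (-2,2,3)
river: ρ → (3,4,-1)
ρ-cycle length = 4 (tail of 2 descent steps not counted)

4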